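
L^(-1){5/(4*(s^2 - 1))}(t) 5*sinh(t)/4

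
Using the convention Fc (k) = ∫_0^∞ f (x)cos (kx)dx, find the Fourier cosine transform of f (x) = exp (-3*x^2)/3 sqrt (3)*sqrt (pi)*exp (-k^2/12)/18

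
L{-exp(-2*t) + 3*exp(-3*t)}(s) 3/(s + 3) - 1/(s + 2)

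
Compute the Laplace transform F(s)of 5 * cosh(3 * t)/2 5 * s/(2 * (s^2-9))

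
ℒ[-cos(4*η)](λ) -λ/(λ^2 + 16)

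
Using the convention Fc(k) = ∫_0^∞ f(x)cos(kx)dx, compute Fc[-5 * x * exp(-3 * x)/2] 5 * (k^2 - 9)/(2 * (k^2+9)^2)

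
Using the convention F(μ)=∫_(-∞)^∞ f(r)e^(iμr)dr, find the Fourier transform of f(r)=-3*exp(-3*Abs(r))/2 -9/(μ^2 + 9)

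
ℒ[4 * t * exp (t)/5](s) 4/ (5 * (s - 1)^2)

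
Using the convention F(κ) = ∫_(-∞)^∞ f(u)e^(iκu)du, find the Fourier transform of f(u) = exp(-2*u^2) sqrt(2)*sqrt(pi)*exp(-κ^2/8)/2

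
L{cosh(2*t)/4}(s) s/(4*(s^2 - 4))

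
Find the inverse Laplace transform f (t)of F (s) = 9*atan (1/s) 9*sin (t)/t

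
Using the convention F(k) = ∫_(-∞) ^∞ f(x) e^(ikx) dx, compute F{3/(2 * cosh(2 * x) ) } 3 * pi/(4 * cosh(pi * k/4) ) 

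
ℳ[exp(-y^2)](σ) gamma(σ/2)/2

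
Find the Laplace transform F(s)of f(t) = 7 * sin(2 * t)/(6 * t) 7 * atan(2/s)/6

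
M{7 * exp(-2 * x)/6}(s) 7 * gamma(s)/(6 * 2^s)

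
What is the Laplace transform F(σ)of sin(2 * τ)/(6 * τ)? atan(2/σ)/6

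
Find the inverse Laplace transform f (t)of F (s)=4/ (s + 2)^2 4*t*exp (-2*t)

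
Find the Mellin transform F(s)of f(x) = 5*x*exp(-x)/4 5*gamma(s + 1)/4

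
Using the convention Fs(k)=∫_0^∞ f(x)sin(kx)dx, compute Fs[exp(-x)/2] k/(2 * (k^2 + 1))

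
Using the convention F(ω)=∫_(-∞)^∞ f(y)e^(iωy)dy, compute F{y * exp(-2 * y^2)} sqrt(2) * I * sqrt(pi) * ω * exp(-ω^2/8)/8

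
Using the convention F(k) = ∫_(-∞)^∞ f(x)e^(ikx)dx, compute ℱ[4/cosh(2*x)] 2*pi/cosh(pi*k/4)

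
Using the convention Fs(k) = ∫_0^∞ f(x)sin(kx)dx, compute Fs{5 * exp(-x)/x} 5 * atan(k)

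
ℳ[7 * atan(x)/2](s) -7 * pi * sec(pi * s/2)/(4 * s)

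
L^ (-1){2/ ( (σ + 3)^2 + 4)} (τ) exp (-3*τ)*sin (2*τ)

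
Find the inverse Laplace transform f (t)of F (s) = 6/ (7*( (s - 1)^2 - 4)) 3*exp (t)*sinh (2*t)/7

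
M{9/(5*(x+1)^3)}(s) 9*pi*(s - 2)*(s - 1)/(10*sin(pi*s))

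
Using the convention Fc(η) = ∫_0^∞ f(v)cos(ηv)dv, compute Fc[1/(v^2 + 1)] pi * exp(-η)/2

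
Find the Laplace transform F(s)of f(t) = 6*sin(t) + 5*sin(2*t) 6/(s^2 + 1) + 10/(s^2 + 4)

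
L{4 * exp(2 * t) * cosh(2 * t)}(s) 4 * (s - 2)/(s * (s - 4))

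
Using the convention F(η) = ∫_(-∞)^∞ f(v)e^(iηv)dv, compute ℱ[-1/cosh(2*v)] -pi/(2*cosh(pi*η/4))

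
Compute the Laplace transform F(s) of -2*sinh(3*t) -6/(s^2 - 9) 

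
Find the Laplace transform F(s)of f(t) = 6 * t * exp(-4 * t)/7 6/(7 * (s+4)^2)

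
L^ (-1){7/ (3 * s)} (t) 7/3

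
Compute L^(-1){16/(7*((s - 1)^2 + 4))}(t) 8*exp(t)*sin(2*t)/7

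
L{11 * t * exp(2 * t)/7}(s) 11/(7 * (s - 2)^2)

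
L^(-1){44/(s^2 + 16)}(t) 11 * sin(4 * t)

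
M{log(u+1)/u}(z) -pi * csc(pi * z)/(z - 1)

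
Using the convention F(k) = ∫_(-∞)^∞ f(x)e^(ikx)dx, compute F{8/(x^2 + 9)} 8 * pi * exp(-3 * Abs(k))/3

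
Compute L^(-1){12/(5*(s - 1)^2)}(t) 12*t*exp(t)/5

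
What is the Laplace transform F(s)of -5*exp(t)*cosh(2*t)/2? 5*(1 - s)/(2*((s - 1)^2 - 4))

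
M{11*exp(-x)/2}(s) 11*gamma(s)/2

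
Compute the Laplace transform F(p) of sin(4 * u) 4/(p^2 + 16) 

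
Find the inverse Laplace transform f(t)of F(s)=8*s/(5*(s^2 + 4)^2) 2*t*sin(2*t)/5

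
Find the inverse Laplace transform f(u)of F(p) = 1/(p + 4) exp(-4 * u)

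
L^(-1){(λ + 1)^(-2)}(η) η*exp(-η)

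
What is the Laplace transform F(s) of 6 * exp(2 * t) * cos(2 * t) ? 6 * (s - 2) /((s - 2) ^2 + 4) 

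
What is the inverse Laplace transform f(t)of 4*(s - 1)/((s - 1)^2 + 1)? 4*exp(t)*cos(t)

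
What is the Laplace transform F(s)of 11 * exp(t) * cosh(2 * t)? 11 * (s - 1)/((s - 1)^2 - 4)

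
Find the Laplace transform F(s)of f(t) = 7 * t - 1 7/s^2 - 1/s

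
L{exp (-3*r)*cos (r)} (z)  (z + 3)/ ( (z + 3)^2 + 1)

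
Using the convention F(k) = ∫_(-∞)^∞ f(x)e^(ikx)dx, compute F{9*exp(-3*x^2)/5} 3*sqrt(3)*sqrt(pi)*exp(-k^2/12)/5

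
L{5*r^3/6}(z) 5/z^4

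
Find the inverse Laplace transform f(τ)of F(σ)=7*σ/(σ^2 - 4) 7*cosh(2*τ)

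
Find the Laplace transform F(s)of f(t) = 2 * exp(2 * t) 2/(s - 2)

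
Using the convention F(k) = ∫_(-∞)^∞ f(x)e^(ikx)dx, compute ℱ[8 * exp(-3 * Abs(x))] 48/(k^2+9)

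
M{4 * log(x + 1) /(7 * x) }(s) -4 * pi * csc(pi * s) /(7 * s - 7) 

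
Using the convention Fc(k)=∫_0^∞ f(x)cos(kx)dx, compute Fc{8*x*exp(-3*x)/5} 8*(9 - k^2)/(5*(k^2 + 9)^2)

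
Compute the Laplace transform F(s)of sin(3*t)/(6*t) atan(3/s)/6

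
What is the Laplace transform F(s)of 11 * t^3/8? 33/(4 * s^4)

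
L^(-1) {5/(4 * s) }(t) 5/4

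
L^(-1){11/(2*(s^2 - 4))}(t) 11*sinh(2*t)/4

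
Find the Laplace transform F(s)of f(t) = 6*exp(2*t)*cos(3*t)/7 6*(s - 2)/(7*((s - 2)^2 + 9))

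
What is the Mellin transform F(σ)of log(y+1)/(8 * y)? -pi * csc(pi * σ)/(8 * σ - 8)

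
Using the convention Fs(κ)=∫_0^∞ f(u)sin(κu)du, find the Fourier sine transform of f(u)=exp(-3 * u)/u atan(κ/3)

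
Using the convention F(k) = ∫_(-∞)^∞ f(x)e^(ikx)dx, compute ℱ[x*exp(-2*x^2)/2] sqrt(2)*I*sqrt(pi)*k*exp(-k^2/8)/16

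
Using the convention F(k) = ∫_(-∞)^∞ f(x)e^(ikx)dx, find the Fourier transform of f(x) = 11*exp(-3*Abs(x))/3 22/(k^2+9)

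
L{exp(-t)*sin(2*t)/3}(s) 2/(3*((s + 1)^2 + 4))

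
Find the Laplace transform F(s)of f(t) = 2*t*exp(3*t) 2/(s - 3)^2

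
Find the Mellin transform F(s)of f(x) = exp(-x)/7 gamma(s)/7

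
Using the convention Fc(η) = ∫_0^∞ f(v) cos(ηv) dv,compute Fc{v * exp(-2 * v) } (4 - η^2) /(η^2+4) ^2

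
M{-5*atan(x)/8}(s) 5*pi*sec(pi*s/2)/(16*s)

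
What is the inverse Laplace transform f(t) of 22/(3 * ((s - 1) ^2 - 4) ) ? 11 * exp(t) * sinh(2 * t) /3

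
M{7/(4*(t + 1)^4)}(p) 7*gamma(p)*gamma(4 - p)/24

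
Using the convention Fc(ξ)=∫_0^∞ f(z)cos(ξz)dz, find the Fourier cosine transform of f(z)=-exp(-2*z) -2/(ξ^2 + 4)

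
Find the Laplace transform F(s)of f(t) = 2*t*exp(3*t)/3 2/(3*(s - 3)^2)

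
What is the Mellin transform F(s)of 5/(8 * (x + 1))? 5 * pi * csc(pi * s)/8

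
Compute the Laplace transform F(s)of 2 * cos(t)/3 2 * s/(3 * (s^2 + 1))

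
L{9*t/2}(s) 9/(2*s^2)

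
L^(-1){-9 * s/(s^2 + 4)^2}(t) -9 * t * sin(2 * t)/4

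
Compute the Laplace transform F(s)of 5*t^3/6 5/s^4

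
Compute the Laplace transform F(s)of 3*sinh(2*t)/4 3/(2*(s^2 - 4))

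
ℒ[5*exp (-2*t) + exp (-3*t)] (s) 5/ (s + 2) + 1/ (s + 3)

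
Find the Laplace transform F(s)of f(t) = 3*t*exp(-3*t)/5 3/(5*(s+3)^2)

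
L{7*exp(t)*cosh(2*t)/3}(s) 7*(s - 1)/(3*((s - 1)^2 - 4))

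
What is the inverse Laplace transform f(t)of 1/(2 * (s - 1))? exp(t)/2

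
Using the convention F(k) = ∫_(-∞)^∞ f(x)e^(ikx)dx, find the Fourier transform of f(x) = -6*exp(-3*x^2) -2*sqrt(3)*sqrt(pi)*exp(-k^2/12)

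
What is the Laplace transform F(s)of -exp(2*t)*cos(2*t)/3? (2 - s)/(3*((s - 2)^2+4))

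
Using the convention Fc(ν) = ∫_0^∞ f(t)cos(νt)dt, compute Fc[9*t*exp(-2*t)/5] 9*(4 - ν^2)/(5*(ν^2 + 4)^2)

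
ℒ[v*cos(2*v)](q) (q^2 - 4)/(q^2 + 4)^2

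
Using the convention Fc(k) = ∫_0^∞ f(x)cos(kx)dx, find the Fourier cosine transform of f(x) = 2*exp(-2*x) 4/(k^2 + 4)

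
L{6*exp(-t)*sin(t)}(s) 6/((s + 1)^2 + 1)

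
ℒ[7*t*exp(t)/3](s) 7/(3*(s - 1)^2)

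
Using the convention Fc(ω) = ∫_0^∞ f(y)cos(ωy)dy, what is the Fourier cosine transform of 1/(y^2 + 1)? pi*exp(-ω)/2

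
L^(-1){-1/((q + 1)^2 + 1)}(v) -exp(-v)*sin(v)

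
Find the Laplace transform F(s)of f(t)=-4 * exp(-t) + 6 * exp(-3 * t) 6/(s + 3) - 4/(s + 1)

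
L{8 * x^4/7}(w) 192/(7 * w^5)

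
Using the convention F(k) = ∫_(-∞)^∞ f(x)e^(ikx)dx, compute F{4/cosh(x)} 4*pi/cosh(pi*k/2)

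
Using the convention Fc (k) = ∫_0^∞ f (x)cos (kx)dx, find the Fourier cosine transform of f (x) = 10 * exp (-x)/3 10/ (3 * (k^2 + 1))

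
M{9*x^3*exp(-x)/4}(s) 9*gamma(s + 3)/4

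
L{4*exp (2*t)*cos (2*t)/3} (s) 4*(s - 2)/ (3*( (s - 2)^2 + 4))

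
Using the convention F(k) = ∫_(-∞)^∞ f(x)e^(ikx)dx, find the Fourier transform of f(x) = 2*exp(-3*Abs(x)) 12/(k^2 + 9)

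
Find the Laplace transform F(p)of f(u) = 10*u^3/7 60/(7*p^4)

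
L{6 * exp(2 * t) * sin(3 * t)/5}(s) 18/(5 * ((s - 2)^2 + 9))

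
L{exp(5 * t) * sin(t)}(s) 1/((s - 5)^2 + 1)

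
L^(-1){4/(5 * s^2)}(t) 4 * t/5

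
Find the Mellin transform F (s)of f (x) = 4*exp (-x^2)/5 2*gamma (s/2)/5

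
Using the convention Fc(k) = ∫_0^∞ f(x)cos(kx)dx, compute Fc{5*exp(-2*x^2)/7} 5*sqrt(2)*sqrt(pi)*exp(-k^2/8)/28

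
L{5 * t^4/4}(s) 30/s^5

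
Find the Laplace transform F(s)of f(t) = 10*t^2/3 20/(3*s^3)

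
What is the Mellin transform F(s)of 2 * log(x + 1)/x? -2 * pi * csc(pi * s)/(s - 1)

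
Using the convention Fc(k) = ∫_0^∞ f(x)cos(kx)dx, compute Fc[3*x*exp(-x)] 3*(1 - k^2)/(k^2+1)^2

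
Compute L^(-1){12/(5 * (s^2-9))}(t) 4 * sinh(3 * t)/5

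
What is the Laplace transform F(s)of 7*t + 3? 7/s^2 + 3/s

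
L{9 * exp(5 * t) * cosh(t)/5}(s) 9 * (s - 5)/(5 * ((s - 5)^2 - 1))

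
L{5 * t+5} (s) 5/s+5/s^2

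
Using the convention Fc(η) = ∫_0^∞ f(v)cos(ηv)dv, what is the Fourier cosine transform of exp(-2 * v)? 2/(η^2 + 4)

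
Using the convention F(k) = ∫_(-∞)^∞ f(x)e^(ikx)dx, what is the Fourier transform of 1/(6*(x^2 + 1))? pi*exp(-Abs(k))/6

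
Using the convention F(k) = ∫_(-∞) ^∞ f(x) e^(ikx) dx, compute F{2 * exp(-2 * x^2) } sqrt(2) * sqrt(pi) * exp(-k^2/8) 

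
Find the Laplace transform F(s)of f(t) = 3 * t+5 3/s^2+5/s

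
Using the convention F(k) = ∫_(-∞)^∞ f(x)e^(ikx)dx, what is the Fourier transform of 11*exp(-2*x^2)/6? 11*sqrt(2)*sqrt(pi)*exp(-k^2/8)/12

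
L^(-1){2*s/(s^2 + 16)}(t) 2*cos(4*t)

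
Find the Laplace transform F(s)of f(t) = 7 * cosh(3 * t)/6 7 * s/(6 * (s^2 - 9))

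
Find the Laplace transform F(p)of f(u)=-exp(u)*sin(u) -1/((p - 1)^2 + 1)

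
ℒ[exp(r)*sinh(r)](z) 1/(z*(z - 2))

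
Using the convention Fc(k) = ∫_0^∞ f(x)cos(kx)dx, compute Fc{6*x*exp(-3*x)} 6*(9 - k^2)/(k^2 + 9)^2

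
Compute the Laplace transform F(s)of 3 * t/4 3/(4 * s^2)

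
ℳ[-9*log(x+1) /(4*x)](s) 9*pi*csc(pi*s) /(4*(s - 1) ) 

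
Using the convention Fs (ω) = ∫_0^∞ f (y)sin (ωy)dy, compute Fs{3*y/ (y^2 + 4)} 3*pi*exp (-2*ω)/2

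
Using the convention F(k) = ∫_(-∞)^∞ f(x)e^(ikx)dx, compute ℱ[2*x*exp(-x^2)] I*sqrt(pi)*k*exp(-k^2/4)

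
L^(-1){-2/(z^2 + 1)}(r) -2*sin(r)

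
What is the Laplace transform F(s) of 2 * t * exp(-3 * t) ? 2/(s + 3) ^2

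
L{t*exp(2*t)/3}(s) 1/(3*(s - 2)^2)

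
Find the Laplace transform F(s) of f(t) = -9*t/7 -9/(7*s^2) 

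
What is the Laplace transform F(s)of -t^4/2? -12/s^5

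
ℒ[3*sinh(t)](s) 3/(s^2 - 1)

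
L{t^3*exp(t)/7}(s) 6/(7*(s - 1)^4)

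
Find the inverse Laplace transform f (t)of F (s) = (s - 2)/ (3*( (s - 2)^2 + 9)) exp (2*t)*cos (3*t)/3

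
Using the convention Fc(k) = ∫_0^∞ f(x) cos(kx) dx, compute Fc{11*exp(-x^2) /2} 11*sqrt(pi)*exp(-k^2/4) /4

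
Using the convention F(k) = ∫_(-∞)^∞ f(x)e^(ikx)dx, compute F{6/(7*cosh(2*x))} 3*pi/(7*cosh(pi*k/4))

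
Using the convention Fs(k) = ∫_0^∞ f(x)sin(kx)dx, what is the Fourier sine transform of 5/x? 5*pi/2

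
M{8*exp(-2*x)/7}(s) 2^(3 - s)*gamma(s)/7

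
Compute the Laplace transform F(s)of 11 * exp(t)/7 11/(7 * (s - 1))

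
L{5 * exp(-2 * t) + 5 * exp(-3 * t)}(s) 5/(s + 3) + 5/(s + 2)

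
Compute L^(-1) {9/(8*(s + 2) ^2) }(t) 9*t*exp(-2*t) /8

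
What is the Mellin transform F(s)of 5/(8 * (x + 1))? 5 * pi * csc(pi * s)/8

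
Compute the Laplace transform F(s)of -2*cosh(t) -2*s/(s^2 - 1)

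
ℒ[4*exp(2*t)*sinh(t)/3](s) 4/(3*((s - 2)^2-1))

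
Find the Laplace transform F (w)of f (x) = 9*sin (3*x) 27/ (w^2 + 9)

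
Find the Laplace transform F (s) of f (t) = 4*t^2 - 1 8/s^3 - 1/s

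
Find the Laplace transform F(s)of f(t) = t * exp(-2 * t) (s+2)^(-2)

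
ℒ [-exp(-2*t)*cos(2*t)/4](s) (-s - 2)/(4*((s + 2)^2 + 4))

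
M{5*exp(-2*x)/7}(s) 5*gamma(s)/(7*2^s)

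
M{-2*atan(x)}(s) pi*sec(pi*s/2)/s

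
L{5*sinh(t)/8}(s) 5/(8*(s^2 - 1))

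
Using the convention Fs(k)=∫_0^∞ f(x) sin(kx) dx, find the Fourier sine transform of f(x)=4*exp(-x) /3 4*k/(3*(k^2 + 1) ) 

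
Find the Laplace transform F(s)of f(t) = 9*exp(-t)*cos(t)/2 9*(s + 1)/(2*((s + 1)^2 + 1))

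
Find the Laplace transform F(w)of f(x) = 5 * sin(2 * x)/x 5 * atan(2/w)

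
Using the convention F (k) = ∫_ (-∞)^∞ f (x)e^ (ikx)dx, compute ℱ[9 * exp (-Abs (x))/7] 18/ (7 * (k^2 + 1))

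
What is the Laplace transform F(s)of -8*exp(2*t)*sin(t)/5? -8/(5*(s - 2)^2 + 5)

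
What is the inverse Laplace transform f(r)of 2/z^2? 2*r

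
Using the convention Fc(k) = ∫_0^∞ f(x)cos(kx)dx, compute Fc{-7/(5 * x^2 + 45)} -7 * pi * exp(-3 * k)/30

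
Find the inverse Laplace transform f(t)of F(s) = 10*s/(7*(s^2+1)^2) 5*t*sin(t)/7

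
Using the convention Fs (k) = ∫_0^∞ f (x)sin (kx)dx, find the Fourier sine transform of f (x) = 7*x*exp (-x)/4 7*k/ (2*(k^2 + 1)^2)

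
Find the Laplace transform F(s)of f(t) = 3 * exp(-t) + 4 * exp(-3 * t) 4/(s + 3) + 3/(s + 1)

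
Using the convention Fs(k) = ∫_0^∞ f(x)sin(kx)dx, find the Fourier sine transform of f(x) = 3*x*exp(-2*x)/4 3*k/(k^2 + 4)^2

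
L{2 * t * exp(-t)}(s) 2/(s + 1)^2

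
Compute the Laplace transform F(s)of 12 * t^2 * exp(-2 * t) 24/(s + 2)^3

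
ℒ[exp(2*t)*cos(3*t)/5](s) (s - 2)/(5*((s - 2)^2+9))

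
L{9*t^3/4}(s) 27/(2*s^4)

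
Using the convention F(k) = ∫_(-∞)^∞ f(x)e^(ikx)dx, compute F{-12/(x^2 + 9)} -4*pi*exp(-3*Abs(k))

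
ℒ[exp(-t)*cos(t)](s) (s + 1)/((s + 1)^2 + 1)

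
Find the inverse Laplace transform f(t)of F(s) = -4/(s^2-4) -2*sinh(2*t)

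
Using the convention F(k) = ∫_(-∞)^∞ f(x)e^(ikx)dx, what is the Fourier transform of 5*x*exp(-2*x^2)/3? 5*sqrt(2)*I*sqrt(pi)*k*exp(-k^2/8)/24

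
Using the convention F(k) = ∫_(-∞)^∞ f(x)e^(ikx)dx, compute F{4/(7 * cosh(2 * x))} 2 * pi/(7 * cosh(pi * k/4))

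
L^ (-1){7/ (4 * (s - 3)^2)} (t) 7 * t * exp (3 * t)/4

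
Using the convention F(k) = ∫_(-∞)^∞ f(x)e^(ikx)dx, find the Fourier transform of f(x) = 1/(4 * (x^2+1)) pi * exp(-Abs(k))/4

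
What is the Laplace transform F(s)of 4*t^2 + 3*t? 3/s^2 + 8/s^3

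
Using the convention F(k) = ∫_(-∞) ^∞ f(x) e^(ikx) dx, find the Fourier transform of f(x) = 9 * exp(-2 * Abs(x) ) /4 9/(k^2 + 4) 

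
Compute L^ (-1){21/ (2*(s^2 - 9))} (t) 7*sinh (3*t)/2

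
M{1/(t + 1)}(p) pi*csc(pi*p)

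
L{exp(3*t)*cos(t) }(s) (s - 3) /((s - 3) ^2+1) 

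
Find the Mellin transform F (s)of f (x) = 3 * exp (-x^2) 3 * gamma (s/2)/2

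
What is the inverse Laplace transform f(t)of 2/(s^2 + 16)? sin(4*t)/2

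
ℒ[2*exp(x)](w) 2/(w - 1)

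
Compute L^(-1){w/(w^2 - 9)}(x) cosh(3 * x)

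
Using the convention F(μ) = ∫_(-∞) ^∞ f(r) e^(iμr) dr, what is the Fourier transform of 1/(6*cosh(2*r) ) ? pi/(12*cosh(pi*μ/4) ) 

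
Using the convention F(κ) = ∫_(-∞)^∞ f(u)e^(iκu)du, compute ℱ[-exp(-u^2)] -sqrt(pi) * exp(-κ^2/4)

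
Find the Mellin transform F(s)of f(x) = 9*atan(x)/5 -9*pi*sec(pi*s/2)/(10*s)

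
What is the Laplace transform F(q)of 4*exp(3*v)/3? 4/(3*(q - 3))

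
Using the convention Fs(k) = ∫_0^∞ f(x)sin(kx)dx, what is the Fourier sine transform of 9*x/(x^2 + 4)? 9*pi*exp(-2*k)/2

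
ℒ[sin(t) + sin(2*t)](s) 2/(s^2 + 4) + 1/(s^2 + 1)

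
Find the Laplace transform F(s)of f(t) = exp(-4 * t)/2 1/(2 * (s+4))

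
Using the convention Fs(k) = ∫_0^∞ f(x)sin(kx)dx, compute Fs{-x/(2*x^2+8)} -pi*exp(-2*k)/4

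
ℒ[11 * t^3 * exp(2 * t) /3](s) 22/(s - 2) ^4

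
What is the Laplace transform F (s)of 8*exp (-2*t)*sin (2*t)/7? 16/ (7*( (s + 2)^2 + 4))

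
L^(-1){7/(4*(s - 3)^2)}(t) 7*t*exp(3*t)/4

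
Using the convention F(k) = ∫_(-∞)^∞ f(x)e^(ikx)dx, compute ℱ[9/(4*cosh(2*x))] 9*pi/(8*cosh(pi*k/4))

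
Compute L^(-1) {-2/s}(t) -2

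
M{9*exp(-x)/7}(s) 9*gamma(s)/7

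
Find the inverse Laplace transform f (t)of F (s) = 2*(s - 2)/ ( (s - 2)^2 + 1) 2*exp (2*t)*cos (t)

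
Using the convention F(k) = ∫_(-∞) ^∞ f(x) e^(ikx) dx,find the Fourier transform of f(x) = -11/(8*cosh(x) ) -11*pi/(8*cosh(pi*k/2) ) 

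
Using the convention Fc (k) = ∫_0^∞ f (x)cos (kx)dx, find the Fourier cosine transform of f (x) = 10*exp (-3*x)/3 10/ (k^2 + 9)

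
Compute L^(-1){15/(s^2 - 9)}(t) 5*sinh(3*t)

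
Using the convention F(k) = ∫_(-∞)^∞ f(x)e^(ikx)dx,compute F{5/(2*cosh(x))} 5*pi/(2*cosh(pi*k/2))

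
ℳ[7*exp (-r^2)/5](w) 7*gamma (w/2)/10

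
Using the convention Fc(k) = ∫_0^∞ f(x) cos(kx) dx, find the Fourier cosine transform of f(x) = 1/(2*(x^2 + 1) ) pi*exp(-k) /4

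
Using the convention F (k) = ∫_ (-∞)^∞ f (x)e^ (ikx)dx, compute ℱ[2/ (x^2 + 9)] 2*pi*exp (-3*Abs (k))/3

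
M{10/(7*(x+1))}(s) 10*pi*csc(pi*s)/7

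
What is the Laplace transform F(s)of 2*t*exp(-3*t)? 2/(s + 3)^2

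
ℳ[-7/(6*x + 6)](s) -7*pi*csc(pi*s)/6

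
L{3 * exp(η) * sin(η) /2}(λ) 3/(2 * ((λ - 1) ^2+1) ) 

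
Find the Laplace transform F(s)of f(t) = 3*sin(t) 3/(s^2 + 1)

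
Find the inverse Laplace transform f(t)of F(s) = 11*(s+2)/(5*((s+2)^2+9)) 11*exp(-2*t)*cos(3*t)/5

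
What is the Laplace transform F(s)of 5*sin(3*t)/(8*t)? 5*atan(3/s)/8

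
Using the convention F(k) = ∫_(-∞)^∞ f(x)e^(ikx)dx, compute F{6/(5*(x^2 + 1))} 6*pi*exp(-Abs(k))/5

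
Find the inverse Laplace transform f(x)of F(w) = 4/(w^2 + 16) sin(4 * x)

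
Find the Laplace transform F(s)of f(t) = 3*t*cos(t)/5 3*(s^2-1)/(5*(s^2 + 1)^2)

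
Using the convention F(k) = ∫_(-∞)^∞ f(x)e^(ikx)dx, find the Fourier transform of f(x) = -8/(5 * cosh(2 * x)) -4 * pi/(5 * cosh(pi * k/4))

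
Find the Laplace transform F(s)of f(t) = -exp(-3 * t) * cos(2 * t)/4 (-s - 3)/(4 * ((s+3)^2+4))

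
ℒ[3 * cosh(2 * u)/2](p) 3 * p/(2 * (p^2 - 4))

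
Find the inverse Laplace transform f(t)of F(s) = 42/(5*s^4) 7*t^3/5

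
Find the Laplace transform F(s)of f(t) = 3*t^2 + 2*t 6/s^3 + 2/s^2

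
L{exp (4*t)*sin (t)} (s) 1/ ( (s - 4)^2 + 1)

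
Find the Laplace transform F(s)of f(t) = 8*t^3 48/s^4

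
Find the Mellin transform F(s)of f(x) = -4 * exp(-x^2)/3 -2 * gamma(s/2)/3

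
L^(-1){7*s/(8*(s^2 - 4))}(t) 7*cosh(2*t)/8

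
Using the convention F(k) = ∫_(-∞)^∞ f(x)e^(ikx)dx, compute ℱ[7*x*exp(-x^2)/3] 7*I*sqrt(pi)*k*exp(-k^2/4)/6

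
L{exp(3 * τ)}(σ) 1/(σ - 3)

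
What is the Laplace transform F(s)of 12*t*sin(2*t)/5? 48*s/(5*(s^2 + 4)^2)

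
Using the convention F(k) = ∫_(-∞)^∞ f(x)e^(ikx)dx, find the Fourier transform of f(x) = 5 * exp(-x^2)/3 5 * sqrt(pi) * exp(-k^2/4)/3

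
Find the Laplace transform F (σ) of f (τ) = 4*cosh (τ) 4*σ/ (σ^2 - 1) 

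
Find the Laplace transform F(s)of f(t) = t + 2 s^(-2) + 2/s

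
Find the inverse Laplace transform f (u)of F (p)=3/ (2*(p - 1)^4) u^3*exp (u)/4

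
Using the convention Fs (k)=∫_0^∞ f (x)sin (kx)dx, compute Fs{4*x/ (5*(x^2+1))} 2*pi*exp (-k)/5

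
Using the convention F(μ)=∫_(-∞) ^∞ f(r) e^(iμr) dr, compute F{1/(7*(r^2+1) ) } pi*exp(-Abs(μ) ) /7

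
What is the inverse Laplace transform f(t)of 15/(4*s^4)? 5*t^3/8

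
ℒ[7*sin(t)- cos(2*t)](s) 7/(s^2 + 1)- s/(s^2 + 4)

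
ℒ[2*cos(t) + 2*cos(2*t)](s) 2*s/(s^2 + 4) + 2*s/(s^2 + 1)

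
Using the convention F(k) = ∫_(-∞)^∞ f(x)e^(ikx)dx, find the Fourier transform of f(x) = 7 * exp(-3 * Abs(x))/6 7/(k^2+9)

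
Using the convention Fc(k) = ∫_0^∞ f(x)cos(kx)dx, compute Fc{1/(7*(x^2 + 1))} pi*exp(-k)/14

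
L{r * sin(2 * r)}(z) 4 * z/(z^2 + 4)^2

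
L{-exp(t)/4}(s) -1/(4*s - 4)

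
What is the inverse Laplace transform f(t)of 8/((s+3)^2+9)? 8 * exp(-3 * t) * sin(3 * t)/3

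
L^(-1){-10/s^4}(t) -5*t^3/3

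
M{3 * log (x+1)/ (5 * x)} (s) -3 * pi * csc (pi * s)/ (5 * s - 5)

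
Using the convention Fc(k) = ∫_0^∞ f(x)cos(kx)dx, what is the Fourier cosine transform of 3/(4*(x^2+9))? pi*exp(-3*k)/8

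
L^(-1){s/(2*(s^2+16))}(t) cos(4*t)/2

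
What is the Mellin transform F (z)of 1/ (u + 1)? pi*csc (pi*z)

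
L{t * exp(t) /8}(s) 1/(8 * (s - 1) ^2) 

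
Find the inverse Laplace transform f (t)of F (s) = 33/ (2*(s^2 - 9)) 11*sinh (3*t)/2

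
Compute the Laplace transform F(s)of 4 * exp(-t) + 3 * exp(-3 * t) 4/(s + 1) + 3/(s + 3)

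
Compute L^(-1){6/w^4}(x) x^3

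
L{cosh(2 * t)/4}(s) s/(4 * (s^2 - 4))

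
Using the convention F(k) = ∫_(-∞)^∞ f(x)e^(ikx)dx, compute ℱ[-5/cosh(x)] -5*pi/cosh(pi*k/2)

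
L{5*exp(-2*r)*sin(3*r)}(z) 15/((z + 2)^2 + 9)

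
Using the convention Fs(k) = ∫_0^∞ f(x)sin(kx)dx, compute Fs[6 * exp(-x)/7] 6 * k/(7 * (k^2 + 1))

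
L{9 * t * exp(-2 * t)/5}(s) 9/(5 * (s + 2)^2)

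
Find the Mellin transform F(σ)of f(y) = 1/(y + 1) pi*csc(pi*σ)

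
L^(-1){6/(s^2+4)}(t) 3*sin(2*t)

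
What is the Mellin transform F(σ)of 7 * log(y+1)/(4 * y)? -7 * pi * csc(pi * σ)/(4 * σ - 4)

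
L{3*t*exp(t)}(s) 3/(s - 1)^2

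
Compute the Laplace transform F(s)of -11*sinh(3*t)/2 -33/(2*s^2 - 18)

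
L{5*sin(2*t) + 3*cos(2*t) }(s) 10/(s^2 + 4) + 3*s/(s^2 + 4) 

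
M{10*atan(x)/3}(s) -5*pi*sec(pi*s/2)/(3*s)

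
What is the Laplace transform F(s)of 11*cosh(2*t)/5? 11*s/(5*(s^2 - 4))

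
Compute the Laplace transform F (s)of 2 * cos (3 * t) 2 * s/ (s^2 + 9)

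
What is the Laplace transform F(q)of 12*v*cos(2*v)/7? 12*(q^2 - 4)/(7*(q^2+4)^2)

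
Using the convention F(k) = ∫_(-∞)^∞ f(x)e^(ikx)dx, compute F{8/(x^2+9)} 8 * pi * exp(-3 * Abs(k))/3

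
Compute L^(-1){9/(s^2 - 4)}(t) 9*sinh(2*t)/2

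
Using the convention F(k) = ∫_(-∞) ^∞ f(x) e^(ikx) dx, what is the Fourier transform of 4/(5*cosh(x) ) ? 4*pi/(5*cosh(pi*k/2) ) 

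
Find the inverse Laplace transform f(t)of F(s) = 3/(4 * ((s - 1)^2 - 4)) 3 * exp(t) * sinh(2 * t)/8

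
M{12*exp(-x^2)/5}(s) 6*gamma(s/2)/5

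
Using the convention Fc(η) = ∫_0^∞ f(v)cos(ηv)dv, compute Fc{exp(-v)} 1/(η^2 + 1)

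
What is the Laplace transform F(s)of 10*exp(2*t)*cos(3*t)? 10*(s - 2)/((s - 2)^2 + 9)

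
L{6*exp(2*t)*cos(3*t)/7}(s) 6*(s - 2)/(7*((s - 2)^2 + 9))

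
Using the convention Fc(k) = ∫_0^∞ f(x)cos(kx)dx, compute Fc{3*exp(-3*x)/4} 9/(4*(k^2+9))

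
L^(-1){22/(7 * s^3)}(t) 11 * t^2/7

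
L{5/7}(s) 5/(7 * s)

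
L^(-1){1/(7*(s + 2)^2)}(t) t*exp(-2*t)/7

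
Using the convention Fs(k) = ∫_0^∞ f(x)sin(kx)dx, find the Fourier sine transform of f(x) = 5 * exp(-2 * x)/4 5 * k/(4 * (k^2 + 4))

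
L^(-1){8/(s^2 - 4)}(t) 4 * sinh(2 * t)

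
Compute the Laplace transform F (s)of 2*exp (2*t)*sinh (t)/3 2/ (3*( (s - 2)^2 - 1))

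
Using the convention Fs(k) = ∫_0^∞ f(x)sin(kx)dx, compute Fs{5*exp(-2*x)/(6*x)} 5*atan(k/2)/6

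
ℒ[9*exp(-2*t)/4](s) 9/(4*(s+2))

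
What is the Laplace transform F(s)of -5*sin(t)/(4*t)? -5*atan(1/s)/4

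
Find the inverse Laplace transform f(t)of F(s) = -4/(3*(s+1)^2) -4*t*exp(-t)/3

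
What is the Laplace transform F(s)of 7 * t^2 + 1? 14/s^3 + 1/s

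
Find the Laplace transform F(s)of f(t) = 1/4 1/(4*s)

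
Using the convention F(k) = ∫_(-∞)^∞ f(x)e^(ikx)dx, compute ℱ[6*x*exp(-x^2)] 3*I*sqrt(pi)*k*exp(-k^2/4)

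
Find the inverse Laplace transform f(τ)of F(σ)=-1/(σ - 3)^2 -τ * exp(3 * τ)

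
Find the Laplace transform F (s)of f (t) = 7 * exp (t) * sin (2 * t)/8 7/ (4 * ( (s - 1)^2 + 4))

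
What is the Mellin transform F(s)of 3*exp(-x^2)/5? 3*gamma(s/2)/10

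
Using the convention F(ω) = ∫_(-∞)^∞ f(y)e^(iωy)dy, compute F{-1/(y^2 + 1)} -pi*exp(-Abs(ω))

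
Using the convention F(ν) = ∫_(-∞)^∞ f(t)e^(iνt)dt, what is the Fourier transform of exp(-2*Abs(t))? 4/(ν^2 + 4)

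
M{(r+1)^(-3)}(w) pi*(w - 2)*(w - 1)/(2*sin(pi*w))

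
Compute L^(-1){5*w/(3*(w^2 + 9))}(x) 5*cos(3*x)/3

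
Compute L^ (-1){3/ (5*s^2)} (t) 3*t/5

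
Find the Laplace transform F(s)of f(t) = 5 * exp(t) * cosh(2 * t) 5 * (s - 1)/((s - 1)^2 - 4)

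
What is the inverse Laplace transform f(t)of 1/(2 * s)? 1/2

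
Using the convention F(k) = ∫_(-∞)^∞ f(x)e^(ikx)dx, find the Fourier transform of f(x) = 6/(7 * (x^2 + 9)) 2 * pi * exp(-3 * Abs(k))/7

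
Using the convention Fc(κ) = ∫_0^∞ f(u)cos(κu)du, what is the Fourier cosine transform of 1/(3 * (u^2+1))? pi * exp(-κ)/6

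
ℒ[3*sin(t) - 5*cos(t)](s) 3/(s^2 + 1) - 5*s/(s^2 + 1)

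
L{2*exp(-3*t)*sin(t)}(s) 2/((s + 3)^2 + 1)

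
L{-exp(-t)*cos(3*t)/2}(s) (-s - 1)/(2*((s + 1)^2 + 9))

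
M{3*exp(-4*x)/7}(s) 3*gamma(s)/(7*4^s)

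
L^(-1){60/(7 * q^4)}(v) 10 * v^3/7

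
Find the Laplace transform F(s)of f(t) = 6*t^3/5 36/(5*s^4)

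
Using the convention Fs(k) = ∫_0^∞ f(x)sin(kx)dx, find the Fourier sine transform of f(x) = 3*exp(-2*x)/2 3*k/(2*(k^2+4))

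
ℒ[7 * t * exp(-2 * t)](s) 7/(s + 2)^2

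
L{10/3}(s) 10/(3*s)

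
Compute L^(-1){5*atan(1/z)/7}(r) 5*sin(r)/(7*r)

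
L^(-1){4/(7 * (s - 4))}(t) 4 * exp(4 * t)/7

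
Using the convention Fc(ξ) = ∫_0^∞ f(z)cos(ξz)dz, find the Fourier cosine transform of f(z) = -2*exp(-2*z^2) -sqrt(2)*sqrt(pi)*exp(-ξ^2/8)/2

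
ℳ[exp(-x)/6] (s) gamma(s)/6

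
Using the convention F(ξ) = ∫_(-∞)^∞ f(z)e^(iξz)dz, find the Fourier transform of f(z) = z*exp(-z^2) I*sqrt(pi)*ξ*exp(-ξ^2/4)/2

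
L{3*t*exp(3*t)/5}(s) 3/(5*(s - 3)^2)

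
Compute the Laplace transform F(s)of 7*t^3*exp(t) 42/(s - 1)^4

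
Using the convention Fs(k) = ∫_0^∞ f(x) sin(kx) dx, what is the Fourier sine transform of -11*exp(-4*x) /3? -11*k/(3*k^2 + 48) 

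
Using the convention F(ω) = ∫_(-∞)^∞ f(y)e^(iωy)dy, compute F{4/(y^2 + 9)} 4 * pi * exp(-3 * Abs(ω))/3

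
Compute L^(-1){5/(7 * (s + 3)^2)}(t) 5 * t * exp(-3 * t)/7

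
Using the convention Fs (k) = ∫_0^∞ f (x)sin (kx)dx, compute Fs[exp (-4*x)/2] k/ (2*(k^2 + 16))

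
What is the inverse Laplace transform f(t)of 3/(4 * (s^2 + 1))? 3 * sin(t)/4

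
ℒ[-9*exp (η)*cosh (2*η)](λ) 9*(1 - λ)/ ( (λ - 1)^2 - 4)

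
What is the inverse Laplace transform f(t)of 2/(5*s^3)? t^2/5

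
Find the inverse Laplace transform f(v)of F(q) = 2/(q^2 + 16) sin(4*v)/2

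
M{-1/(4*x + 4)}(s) -pi*csc(pi*s)/4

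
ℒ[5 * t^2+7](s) 7/s+10/s^3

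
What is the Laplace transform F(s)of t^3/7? 6/(7*s^4)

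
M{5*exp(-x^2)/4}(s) 5*gamma(s/2)/8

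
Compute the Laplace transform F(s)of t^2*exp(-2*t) 2/(s + 2)^3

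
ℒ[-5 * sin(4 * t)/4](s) -5/(s^2+16)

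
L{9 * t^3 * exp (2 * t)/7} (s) 54/ (7 * (s - 2)^4)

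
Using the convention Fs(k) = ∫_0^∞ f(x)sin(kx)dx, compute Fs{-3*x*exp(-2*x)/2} -6*k/(k^2+4)^2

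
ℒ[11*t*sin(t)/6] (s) 11*s/(3*(s^2 + 1)^2)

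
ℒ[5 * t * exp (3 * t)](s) 5/ (s - 3)^2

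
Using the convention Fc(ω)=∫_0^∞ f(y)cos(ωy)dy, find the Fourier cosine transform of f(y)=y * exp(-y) (1 - ω^2)/(ω^2 + 1)^2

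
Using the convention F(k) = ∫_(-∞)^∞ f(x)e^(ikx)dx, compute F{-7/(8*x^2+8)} -7*pi*exp(-Abs(k))/8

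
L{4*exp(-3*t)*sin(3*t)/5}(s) 12/(5*((s + 3)^2 + 9))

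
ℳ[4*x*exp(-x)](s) 4*gamma(s + 1)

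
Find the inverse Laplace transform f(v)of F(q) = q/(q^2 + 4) cos(2 * v)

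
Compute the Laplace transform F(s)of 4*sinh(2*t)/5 8/(5*(s^2 - 4))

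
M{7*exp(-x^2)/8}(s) 7*gamma(s/2)/16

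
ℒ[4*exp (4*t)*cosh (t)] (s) 4*(s - 4)/ ( (s - 4)^2 - 1)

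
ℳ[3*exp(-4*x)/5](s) 3*gamma(s)/(5*4^s)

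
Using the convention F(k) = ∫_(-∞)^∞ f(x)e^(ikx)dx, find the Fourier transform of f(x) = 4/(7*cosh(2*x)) 2*pi/(7*cosh(pi*k/4))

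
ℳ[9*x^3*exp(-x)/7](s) 9*gamma(s + 3)/7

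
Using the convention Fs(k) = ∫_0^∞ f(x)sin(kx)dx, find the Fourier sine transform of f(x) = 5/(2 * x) 5 * pi/4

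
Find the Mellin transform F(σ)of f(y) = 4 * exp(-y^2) 2 * gamma(σ/2)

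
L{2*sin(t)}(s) 2/(s^2 + 1)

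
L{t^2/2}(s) s^(-3)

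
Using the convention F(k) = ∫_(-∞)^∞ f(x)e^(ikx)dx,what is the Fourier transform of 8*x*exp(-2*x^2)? sqrt(2)*I*sqrt(pi)*k*exp(-k^2/8)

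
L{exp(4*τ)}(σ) 1/(σ - 4)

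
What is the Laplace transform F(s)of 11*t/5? 11/(5*s^2)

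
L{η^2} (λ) 2/λ^3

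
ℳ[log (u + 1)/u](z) -pi * csc (pi * z)/ (z - 1)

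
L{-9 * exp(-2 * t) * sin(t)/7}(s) -9/(7 * (s + 2)^2 + 7)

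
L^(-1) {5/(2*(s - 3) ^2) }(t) 5*t*exp(3*t) /2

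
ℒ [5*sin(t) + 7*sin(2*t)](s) 14/(s^2 + 4) + 5/(s^2 + 1)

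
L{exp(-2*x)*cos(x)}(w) (w+2)/((w+2)^2+1)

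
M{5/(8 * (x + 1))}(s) 5 * pi * csc(pi * s)/8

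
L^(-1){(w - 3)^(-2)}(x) x*exp(3*x)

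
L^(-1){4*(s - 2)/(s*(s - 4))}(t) 4*exp(2*t)*cosh(2*t)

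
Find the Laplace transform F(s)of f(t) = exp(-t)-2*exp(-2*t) 1/(s + 1)-2/(s + 2)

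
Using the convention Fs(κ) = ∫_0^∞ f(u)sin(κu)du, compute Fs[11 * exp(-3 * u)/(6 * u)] 11 * atan(κ/3)/6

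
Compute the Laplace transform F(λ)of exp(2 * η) 1/(λ - 2)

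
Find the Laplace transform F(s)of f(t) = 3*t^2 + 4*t 4/s^2 + 6/s^3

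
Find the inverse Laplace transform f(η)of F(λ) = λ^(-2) η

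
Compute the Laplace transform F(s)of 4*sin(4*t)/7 16/(7*(s^2 + 16))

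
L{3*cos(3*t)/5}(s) 3*s/(5*(s^2 + 9))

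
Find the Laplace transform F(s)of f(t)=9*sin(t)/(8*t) 9*atan(1/s)/8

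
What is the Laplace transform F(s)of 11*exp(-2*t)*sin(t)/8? 11/(8*((s + 2)^2 + 1))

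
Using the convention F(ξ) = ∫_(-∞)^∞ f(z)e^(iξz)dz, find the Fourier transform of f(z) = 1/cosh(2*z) pi/(2*cosh(pi*ξ/4))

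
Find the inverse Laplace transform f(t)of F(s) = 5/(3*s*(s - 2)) 5*exp(t)*sinh(t)/3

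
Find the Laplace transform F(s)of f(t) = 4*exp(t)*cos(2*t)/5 4*(s - 1)/(5*((s - 1)^2 + 4))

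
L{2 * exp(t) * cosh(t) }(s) 2 * (s - 1) /(s * (s - 2) ) 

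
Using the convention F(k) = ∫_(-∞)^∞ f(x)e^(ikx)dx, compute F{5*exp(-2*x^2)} 5*sqrt(2)*sqrt(pi)*exp(-k^2/8)/2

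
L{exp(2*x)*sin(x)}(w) 1/((w - 2)^2 + 1)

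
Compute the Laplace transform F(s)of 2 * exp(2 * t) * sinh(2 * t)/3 4/(3 * s * (s - 4))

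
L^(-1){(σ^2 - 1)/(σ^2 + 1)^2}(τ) τ*cos(τ)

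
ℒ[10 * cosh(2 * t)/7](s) 10 * s/(7 * (s^2-4))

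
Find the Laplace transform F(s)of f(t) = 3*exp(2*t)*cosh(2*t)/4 3*(s - 2)/(4*s*(s - 4))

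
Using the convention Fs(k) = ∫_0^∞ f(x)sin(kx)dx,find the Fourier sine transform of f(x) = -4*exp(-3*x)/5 -4*k/(5*k^2+45)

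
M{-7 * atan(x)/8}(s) 7 * pi * sec(pi * s/2)/(16 * s)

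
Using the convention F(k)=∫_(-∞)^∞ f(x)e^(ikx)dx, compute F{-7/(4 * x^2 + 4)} -7 * pi * exp(-Abs(k))/4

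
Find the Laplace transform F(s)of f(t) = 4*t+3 3/s+4/s^2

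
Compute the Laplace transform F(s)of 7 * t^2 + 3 14/s^3 + 3/s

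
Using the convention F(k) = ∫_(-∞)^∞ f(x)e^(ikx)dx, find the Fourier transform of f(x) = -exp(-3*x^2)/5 -sqrt(3)*sqrt(pi)*exp(-k^2/12)/15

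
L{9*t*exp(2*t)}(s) 9/(s - 2)^2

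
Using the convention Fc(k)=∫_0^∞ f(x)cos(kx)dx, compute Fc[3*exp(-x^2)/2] 3*sqrt(pi)*exp(-k^2/4)/4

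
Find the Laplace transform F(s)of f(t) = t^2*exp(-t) 2/(s + 1)^3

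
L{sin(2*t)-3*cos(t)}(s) 2/(s^2 + 4)-3*s/(s^2 + 1)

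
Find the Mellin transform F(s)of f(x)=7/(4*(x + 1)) 7*pi*csc(pi*s)/4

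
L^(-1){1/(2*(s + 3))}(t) exp(-3*t)/2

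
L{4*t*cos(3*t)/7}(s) 4*(s^2 - 9)/(7*(s^2+9)^2)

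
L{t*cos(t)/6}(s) (s^2 - 1)/(6*(s^2+1)^2)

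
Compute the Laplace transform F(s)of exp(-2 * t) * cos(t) (s + 2)/((s + 2)^2 + 1)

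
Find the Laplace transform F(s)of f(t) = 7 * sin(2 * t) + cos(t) 14/(s^2 + 4) + s/(s^2 + 1)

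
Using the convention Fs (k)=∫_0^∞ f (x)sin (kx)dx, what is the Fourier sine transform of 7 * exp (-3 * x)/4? 7 * k/ (4 * (k^2 + 9))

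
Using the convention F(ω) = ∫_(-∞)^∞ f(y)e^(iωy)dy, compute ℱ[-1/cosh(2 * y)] -pi/(2 * cosh(pi * ω/4))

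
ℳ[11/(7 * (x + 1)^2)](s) -11 * pi * (s - 1)/(7 * sin(pi * s))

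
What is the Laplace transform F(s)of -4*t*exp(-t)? -4/(s + 1)^2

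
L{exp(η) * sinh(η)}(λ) 1/(λ * (λ - 2))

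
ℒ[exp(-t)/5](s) 1/(5 * (s+1))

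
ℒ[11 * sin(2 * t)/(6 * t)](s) 11 * atan(2/s)/6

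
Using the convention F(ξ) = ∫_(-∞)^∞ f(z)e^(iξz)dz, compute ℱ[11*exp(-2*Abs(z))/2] 22/(ξ^2 + 4)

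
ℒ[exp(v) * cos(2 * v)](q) (q - 1)/((q - 1)^2 + 4)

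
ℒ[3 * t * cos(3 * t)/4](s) 3 * (s^2 - 9)/(4 * (s^2 + 9)^2)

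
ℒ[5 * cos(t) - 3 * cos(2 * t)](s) 5 * s/(s^2+1) - 3 * s/(s^2+4)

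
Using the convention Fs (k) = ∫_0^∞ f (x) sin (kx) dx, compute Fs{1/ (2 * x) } pi/4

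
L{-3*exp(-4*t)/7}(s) -3/(7*s+28)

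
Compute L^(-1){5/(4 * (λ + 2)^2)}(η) 5 * η * exp(-2 * η)/4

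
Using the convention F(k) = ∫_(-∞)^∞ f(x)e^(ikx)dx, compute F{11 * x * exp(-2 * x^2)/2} 11 * sqrt(2) * I * sqrt(pi) * k * exp(-k^2/8)/16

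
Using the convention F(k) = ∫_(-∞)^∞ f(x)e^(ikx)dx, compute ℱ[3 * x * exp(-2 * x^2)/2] 3 * sqrt(2) * I * sqrt(pi) * k * exp(-k^2/8)/16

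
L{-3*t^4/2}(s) -36/s^5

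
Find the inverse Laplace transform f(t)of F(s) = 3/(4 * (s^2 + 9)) sin(3 * t)/4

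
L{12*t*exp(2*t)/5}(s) 12/(5*(s - 2)^2)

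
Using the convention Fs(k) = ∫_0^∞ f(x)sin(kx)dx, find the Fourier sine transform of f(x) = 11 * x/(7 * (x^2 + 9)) 11 * pi * exp(-3 * k)/14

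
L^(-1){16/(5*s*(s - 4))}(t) 8*exp(2*t)*sinh(2*t)/5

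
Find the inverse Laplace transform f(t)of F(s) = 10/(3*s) 10/3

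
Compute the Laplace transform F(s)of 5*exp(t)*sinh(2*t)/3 10/(3*((s - 1)^2 - 4))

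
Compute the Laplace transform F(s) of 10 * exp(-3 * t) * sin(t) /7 10/(7 * ((s + 3) ^2 + 1) ) 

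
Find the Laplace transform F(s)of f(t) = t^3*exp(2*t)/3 2/(s - 2)^4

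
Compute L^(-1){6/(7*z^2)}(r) 6*r/7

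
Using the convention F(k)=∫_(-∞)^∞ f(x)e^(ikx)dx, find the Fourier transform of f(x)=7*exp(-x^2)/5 7*sqrt(pi)*exp(-k^2/4)/5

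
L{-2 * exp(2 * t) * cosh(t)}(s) 2 * (2 - s)/((s - 2)^2 - 1)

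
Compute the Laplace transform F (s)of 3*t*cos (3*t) 3*(s^2 - 9)/ (s^2 + 9)^2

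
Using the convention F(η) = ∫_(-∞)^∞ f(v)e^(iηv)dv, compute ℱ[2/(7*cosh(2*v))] pi/(7*cosh(pi*η/4))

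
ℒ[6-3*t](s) 6/s - 3/s^2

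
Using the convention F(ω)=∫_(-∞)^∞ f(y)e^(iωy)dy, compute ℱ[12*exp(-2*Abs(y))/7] 48/(7*(ω^2 + 4))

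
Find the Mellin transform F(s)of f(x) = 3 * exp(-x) 3 * gamma(s)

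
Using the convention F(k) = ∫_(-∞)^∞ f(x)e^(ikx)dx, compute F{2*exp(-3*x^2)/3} 2*sqrt(3)*sqrt(pi)*exp(-k^2/12)/9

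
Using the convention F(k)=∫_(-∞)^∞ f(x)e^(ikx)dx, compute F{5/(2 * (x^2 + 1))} 5 * pi * exp(-Abs(k))/2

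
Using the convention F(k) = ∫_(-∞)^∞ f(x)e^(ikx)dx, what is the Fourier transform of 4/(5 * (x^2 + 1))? 4 * pi * exp(-Abs(k))/5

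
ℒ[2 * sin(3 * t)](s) 6/(s^2 + 9)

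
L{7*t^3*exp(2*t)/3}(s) 14/(s - 2)^4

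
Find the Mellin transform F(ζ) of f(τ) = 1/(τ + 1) pi * csc(pi * ζ) 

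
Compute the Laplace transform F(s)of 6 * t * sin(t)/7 12 * s/(7 * (s^2 + 1)^2)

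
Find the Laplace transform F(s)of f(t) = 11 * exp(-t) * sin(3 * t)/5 33/(5 * ((s + 1)^2 + 9))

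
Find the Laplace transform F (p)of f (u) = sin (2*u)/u atan (2/p)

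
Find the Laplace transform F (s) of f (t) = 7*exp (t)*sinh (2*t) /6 7/ (3*( (s - 1) ^2-4) ) 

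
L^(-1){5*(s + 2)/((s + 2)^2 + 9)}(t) 5*exp(-2*t)*cos(3*t)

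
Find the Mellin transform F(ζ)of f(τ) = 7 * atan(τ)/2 -7 * pi * sec(pi * ζ/2)/(4 * ζ)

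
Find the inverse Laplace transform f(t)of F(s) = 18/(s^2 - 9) 6*sinh(3*t)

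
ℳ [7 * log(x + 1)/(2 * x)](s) -7 * pi * csc(pi * s)/(2 * s - 2)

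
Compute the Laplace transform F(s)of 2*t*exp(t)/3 2/(3*(s - 1)^2)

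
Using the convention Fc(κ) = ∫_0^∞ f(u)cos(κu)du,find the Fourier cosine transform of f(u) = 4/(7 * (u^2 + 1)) 2 * pi * exp(-κ)/7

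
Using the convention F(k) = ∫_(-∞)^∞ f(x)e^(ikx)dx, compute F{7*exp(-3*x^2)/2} 7*sqrt(3)*sqrt(pi)*exp(-k^2/12)/6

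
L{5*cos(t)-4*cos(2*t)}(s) 5*s/(s^2 + 1)-4*s/(s^2 + 4)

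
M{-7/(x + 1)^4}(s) 7*pi*(s - 3)*(s - 2)*(s - 1)/(6*sin(pi*s))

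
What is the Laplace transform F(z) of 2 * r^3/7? 12/(7 * z^4) 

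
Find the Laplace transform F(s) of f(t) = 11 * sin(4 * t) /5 44/(5 * (s^2 + 16) ) 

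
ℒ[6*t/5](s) 6/(5*s^2)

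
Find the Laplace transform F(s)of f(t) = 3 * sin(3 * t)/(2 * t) 3 * atan(3/s)/2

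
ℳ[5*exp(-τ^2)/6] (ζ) 5*gamma(ζ/2)/12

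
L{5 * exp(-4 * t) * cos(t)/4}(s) 5 * (s + 4)/(4 * ((s + 4)^2 + 1))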